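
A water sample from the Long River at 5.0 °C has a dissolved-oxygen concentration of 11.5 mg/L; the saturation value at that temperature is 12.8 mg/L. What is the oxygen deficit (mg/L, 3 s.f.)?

D ≈ 1.30 mg/L

D = C_s − C = 12.8 − 11.5 = 1.30 mg/L.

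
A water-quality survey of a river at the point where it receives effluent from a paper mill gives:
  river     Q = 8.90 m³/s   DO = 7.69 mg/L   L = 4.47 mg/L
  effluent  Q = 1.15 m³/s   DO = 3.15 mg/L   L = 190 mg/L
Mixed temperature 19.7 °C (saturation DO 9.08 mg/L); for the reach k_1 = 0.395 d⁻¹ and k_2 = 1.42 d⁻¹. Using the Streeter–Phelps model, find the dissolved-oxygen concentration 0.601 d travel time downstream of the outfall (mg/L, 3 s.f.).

Mixed DO = (8.90×7.69 + 1.15×3.15)/(8.90+1.15) = 72.06/10.05 = 7.170 mg/L.
Mixed L₀ = (8.90×4.47 + 1.15×190)/(10.05) = 258.3/10.05 = 25.70 mg/L.
Initial deficit D₀ = C_s − DO₀ = 9.08 − 7.170 = 1.910 mg/L.
D(0.601) = [0.395×25.70/(1.42−0.395)](e^(−0.395×0.601) − e^(−1.42×0.601)) + 1.910 e^(−1.42×0.601)
= 9.904 × (0.7887 − 0.4260) + 1.910 × 0.4260 = 4.406 mg/L.
DO = 9.08 − 4.406 = 4.674 mg/L.

DO ≈ 4.67 mg/L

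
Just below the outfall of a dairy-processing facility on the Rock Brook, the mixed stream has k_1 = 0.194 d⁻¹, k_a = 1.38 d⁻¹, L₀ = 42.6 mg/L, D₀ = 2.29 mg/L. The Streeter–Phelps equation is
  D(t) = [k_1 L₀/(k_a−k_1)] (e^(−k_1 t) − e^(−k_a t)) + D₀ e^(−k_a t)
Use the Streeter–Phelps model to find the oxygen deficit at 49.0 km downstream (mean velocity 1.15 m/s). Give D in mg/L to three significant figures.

D ≈ 3.96 mg/L

Travel time t = x/v = 49.0 km / (1.15 m/s) = 49000 m / 1.15 m/s = 42610 s = 0.4932 d.
k_1 L₀/(k_a−k_1) = 0.194×42.6/(1.38−0.194) = 8.264/1.186 = 6.968 mg/L.
e^(−k_1 t) = e^(−0.194×0.4932) = 0.9088; e^(−k_a t) = e^(−1.38×0.4932) = 0.5063.
D = 6.968 × (0.9088 − 0.5063) + 2.29 × 0.5063 = 2.804 + 1.160 = 3.964 mg/L.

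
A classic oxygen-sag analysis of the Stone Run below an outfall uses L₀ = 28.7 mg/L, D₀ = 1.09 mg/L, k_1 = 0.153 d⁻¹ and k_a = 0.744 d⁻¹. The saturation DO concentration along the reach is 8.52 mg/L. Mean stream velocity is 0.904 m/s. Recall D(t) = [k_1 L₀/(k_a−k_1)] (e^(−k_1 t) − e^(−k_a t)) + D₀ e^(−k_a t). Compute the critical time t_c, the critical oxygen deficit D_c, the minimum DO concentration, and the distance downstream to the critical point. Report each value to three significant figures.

t_c ≈ 2.41 d; D_c ≈ 4.08 mg/L; min DO ≈ 4.44 mg/L; x_c ≈ 188 km

With k_a/k_1 = 4.863 and 1 − D₀(k_a−k_1)/(k_1 L₀) = 0.8533,
t_c = ln(4.863 × 0.8533) / (0.744 − 0.153) = ln(4.149) / 0.5910 = 1.423/0.5910 = 2.408 d.
L(t_c) = L₀ e^(−k_1 t_c) = 28.7 × 0.6919 = 19.86 mg/L, and at the critical point k_a D_c = k_1 L, so D_c = (0.153/0.744) × 19.86 = 4.083 mg/L.
Minimum DO = C_s − D_c = 8.52 − 4.083 = 4.437 mg/L.
x_c = v t_c = 0.904 m/s × 2.408 d × 86400 s/d = 188100 m ≈ 188 km.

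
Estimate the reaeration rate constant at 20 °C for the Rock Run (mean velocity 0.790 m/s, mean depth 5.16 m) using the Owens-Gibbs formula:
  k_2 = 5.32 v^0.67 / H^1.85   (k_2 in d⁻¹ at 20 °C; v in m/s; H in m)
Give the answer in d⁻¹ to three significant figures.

k_2 ≈ 0.218 d⁻¹

k_2 = 5.32 × 0.790^0.67 / 5.16^1.85 = 5.32 × 0.8539 / 20.82 = 0.2182 d⁻¹.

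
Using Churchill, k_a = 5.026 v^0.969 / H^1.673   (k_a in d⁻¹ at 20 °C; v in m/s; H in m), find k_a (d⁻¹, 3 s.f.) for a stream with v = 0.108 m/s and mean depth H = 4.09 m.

k_a ≈ 0.0551 d⁻¹

k_a = 5.026 × 0.108^0.969 / 4.09^1.673 = 5.026 × 0.1157 / 10.55 = 0.05511 d⁻¹.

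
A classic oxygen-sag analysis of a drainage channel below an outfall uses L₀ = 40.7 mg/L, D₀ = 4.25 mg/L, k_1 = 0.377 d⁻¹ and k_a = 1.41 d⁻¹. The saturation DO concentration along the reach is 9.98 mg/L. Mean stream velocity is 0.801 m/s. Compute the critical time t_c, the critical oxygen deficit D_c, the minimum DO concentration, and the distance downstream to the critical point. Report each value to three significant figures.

At the critical point dD/dt = 0, so k_1 L₀ e^(−k_1 t) = k_a D. Substituting D(t) from the Streeter–Phelps equation and solving for t gives
t_c = ln[(k_a/k_1)(1 − D₀(k_a−k_1)/(k_1 L₀))] / (k_a−k_1).
Here k_a−k_1 = 1.033 d⁻¹ and 1 − D₀(k_a−k_1)/(k_1 L₀) = 1 − 4.25×1.033/(0.377×40.7) = 0.7139, so
t_c = ln(3.740 × 0.7139) / 1.033 = 0.9821 / 1.033 = 0.9507 d.
D_c = (k_1/k_a) L₀ e^(−k_1 t_c) = (0.377/1.41) × 40.7 × e^(−0.377×0.9507) = 0.2674 × 40.7 × 0.6988 = 7.604 mg/L.
Minimum DO = C_s − D_c = 9.98 − 7.604 = 2.376 mg/L.
x_c = v t_c = 0.801 m/s × 0.9507 d × 86400 s/d = 65790 m ≈ 65.8 km.

t_c ≈ 0.951 d; D_c ≈ 7.60 mg/L; min DO ≈ 2.38 mg/L; x_c ≈ 65.8 km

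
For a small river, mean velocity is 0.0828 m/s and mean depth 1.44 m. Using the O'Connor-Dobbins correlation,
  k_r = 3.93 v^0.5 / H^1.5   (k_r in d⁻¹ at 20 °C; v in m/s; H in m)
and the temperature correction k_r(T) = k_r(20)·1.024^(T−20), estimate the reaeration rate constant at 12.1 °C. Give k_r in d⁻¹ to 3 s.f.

k_r(20) = 3.93 × 0.0828^0.5 / 1.44^1.5 = 3.93 × 0.2877 / 1.728 = 0.6544 d⁻¹.
k_r(12.1) = 0.6544 × 1.024^(12.1−20) = 0.6544 × 0.8291 = 0.5426 d⁻¹.

k_r ≈ 0.543 d⁻¹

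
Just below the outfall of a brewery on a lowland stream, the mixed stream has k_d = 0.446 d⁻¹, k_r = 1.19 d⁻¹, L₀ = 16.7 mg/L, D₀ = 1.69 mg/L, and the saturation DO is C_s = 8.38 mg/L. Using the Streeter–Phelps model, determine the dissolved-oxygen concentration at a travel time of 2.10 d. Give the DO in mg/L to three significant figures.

DO ≈ 5.14 mg/L

k_d L₀/(k_r−k_d) = 0.446×16.7/(1.19−0.446) = 7.448/0.7440 = 10.01 mg/L.
e^(−k_d t) = e^(−0.446×2.100) = 0.3920; e^(−k_r t) = e^(−1.19×2.100) = 0.08217.
D = 10.01 × (0.3920 − 0.08217) + 1.69 × 0.08217 = 3.101 + 0.1389 = 3.240 mg/L.
DO = C_s − D = 8.38 − 3.240 = 5.140 mg/L.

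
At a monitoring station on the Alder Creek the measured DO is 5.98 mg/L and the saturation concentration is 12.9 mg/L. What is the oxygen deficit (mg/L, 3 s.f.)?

D ≈ 6.92 mg/L

D = C_s − C = 12.9 − 5.98 = 6.92 mg/L.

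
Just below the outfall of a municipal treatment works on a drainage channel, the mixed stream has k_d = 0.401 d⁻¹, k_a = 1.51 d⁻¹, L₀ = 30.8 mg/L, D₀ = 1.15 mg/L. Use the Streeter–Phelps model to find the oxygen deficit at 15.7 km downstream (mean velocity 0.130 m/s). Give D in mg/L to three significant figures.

D ≈ 5.15 mg/L

Travel time t = x/v = 15.7 km / (0.130 m/s) = 15700 m / 0.130 m/s = 120800 s = 1.398 d.
k_d L₀/(k_a−k_d) = 0.401×30.8/(1.51−0.401) = 12.35/1.109 = 11.14 mg/L.
e^(−k_d t) = e^(−0.401×1.398) = 0.5709; e^(−k_a t) = e^(−1.51×1.398) = 0.1212.
D = 11.14 × (0.5709 − 0.1212) + 1.15 × 0.1212 = 5.009 + 0.1393 = 5.148 mg/L.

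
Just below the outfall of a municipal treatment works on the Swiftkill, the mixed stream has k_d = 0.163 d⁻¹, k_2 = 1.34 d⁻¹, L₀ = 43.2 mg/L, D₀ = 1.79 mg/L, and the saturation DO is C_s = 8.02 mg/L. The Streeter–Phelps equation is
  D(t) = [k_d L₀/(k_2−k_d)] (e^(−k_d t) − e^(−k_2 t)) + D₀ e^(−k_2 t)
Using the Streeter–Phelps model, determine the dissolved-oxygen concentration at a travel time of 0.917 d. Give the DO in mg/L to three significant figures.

DO ≈ 4.09 mg/L

k_d L₀/(k_2−k_d) = 0.163×43.2/(1.34−0.163) = 7.042/1.177 = 5.983 mg/L.
e^(−k_d t) = e^(−0.163×0.9170) = 0.8612; e^(−k_2 t) = e^(−1.34×0.9170) = 0.2926.
D = 5.983 × (0.8612 − 0.2926) + 1.79 × 0.2926 = 3.401 + 0.5238 = 3.925 mg/L.
DO = C_s − D = 8.02 − 3.925 = 4.095 mg/L.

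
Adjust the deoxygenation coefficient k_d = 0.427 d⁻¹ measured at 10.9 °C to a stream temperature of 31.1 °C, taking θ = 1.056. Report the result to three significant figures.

k_d(T₂) = k_d(T₁) · θ^(T₂−T₁) = 0.427 × 1.056^(31.1−10.9)
= 0.427 × 1.056^20.2 = 0.427 × 3.006 = 1.284 d⁻¹.

k_d ≈ 1.28 d⁻¹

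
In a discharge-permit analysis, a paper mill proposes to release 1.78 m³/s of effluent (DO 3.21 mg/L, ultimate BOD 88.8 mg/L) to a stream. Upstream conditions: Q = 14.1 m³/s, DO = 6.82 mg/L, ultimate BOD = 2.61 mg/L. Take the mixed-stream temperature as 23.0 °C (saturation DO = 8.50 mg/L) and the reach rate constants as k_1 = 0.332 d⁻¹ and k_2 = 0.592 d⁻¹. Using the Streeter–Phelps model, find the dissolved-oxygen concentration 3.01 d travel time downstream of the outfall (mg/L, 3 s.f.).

DO ≈ 5.02 mg/L

Mixed DO = (14.1×6.82 + 1.78×3.21)/(14.1+1.78) = 101.9/15.88 = 6.415 mg/L.
Mixed L₀ = (14.1×2.61 + 1.78×88.8)/(15.88) = 194.9/15.88 = 12.27 mg/L.
Initial deficit D₀ = C_s − DO₀ = 8.50 − 6.415 = 2.085 mg/L.
D(3.01) = [0.332×12.27/(0.592−0.332)](e^(−0.332×3.01) − e^(−0.592×3.01)) + 2.085 e^(−0.592×3.01)
= 15.67 × (0.3681 − 0.1683) + 2.085 × 0.1683 = 3.482 mg/L.
DO = 8.50 − 3.482 = 5.018 mg/L.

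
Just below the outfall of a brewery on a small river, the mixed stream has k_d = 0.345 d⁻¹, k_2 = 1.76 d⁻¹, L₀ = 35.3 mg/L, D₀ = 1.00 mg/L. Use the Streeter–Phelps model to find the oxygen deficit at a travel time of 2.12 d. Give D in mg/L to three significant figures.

D ≈ 3.96 mg/L

k_d L₀/(k_2−k_d) = 0.345×35.3/(1.76−0.345) = 12.18/1.415 = 8.607 mg/L.
e^(−k_d t) = e^(−0.345×2.120) = 0.4812; e^(−k_2 t) = e^(−1.76×2.120) = 0.02396.
D = 8.607 × (0.4812 − 0.02396) + 1.00 × 0.02396 = 3.936 + 0.02396 = 3.960 mg/L.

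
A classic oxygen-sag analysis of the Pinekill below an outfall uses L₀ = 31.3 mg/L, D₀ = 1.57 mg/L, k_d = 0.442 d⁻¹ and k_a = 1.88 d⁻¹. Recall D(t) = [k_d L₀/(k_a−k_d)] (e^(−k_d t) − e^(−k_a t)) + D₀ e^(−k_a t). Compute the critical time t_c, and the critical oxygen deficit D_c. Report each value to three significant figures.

t_c ≈ 0.883 d; D_c ≈ 4.98 mg/L

At the critical point dD/dt = 0, so k_d L₀ e^(−k_d t) = k_a D. Substituting D(t) from the Streeter–Phelps equation and solving for t gives
t_c = ln[(k_a/k_d)(1 − D₀(k_a−k_d)/(k_d L₀))] / (k_a−k_d).
Here k_a−k_d = 1.438 d⁻¹ and 1 − D₀(k_a−k_d)/(k_d L₀) = 1 − 1.57×1.438/(0.442×31.3) = 0.8368, so
t_c = ln(4.253 × 0.8368) / 1.438 = 1.270 / 1.438 = 0.8829 d.
D_c = (k_d/k_a) L₀ e^(−k_d t_c) = (0.442/1.88) × 31.3 × e^(−0.442×0.8829) = 0.2351 × 31.3 × 0.6769 = 4.981 mg/L.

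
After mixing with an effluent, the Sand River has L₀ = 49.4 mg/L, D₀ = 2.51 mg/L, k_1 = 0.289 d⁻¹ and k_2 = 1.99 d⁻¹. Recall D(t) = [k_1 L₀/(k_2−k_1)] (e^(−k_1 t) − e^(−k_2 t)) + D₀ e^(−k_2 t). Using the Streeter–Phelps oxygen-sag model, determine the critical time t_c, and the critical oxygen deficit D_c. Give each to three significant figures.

t_c ≈ 0.925 d; D_c ≈ 5.49 mg/L

With k_2/k_1 = 6.886 and 1 − D₀(k_2−k_1)/(k_1 L₀) = 0.7009,
t_c = ln(6.886 × 0.7009) / (1.99 − 0.289) = ln(4.827) / 1.701 = 1.574/1.701 = 0.9254 d.
L(t_c) = L₀ e^(−k_1 t_c) = 49.4 × 0.7653 = 37.81 mg/L, and at the critical point k_2 D_c = k_1 L, so D_c = (0.289/1.99) × 37.81 = 5.491 mg/L.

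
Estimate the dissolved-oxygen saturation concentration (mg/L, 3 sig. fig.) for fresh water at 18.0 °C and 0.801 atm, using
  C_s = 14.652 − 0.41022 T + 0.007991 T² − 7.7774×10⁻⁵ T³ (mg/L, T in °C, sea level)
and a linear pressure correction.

At sea level: C_s = 14.652 − 0.41022×18.0 + 0.007991×18.0² − 7.7774×10⁻⁵×18.0³ = 9.404 mg/L.
Pressure correction: C_s' = 9.404 × 0.801 = 7.532 mg/L.

C_s ≈ 7.53 mg/L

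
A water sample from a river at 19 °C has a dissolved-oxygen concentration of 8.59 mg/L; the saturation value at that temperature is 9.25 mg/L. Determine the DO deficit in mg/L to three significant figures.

D ≈ 0.660 mg/L

D = C_s − C = 9.25 − 8.59 = 0.660 mg/L.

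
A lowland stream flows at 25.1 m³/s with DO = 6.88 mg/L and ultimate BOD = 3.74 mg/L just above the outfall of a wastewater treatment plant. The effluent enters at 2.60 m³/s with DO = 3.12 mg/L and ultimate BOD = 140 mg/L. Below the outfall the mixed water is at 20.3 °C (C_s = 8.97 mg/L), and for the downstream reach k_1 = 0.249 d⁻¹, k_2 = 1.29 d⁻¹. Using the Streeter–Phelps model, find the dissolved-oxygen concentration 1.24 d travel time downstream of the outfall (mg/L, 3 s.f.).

Mixed DO = (25.1×6.88 + 2.60×3.12)/(25.1+2.60) = 180.8/27.70 = 6.527 mg/L.
Mixed L₀ = (25.1×3.74 + 2.60×140)/(27.70) = 457.9/27.70 = 16.53 mg/L.
Initial deficit D₀ = C_s − DO₀ = 8.97 − 6.527 = 2.443 mg/L.
D(1.24) = [0.249×16.53/(1.29−0.249)](e^(−0.249×1.24) − e^(−1.29×1.24)) + 2.443 e^(−1.29×1.24)
= 3.954 × (0.7344 − 0.2020) + 2.443 × 0.2020 = 2.598 mg/L.
DO = 8.97 − 2.598 = 6.372 mg/L.

DO ≈ 6.37 mg/L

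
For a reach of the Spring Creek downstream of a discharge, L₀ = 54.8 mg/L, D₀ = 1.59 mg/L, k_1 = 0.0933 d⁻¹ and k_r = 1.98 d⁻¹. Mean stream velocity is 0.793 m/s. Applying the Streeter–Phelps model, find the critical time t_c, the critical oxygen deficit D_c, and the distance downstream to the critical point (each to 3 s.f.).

t_c = [1/(k_r−k_1)] ln[(k_r/k_1)(1 − D₀(k_r−k_1)/(k_1 L₀))]
= [1/(1.98−0.0933)] ln[(1.98/0.0933)(1 − 1.59×1.887/(0.0933×54.8))]
= (1/1.887) ln[21.22 × 0.4133] = 0.5300 × ln(8.770) = 0.5300 × 2.171 = 1.151 d.
D_c = (k_1/k_r) L₀ e^(−k_1 t_c) = (0.0933/1.98) × 54.8 × e^(−0.0933×1.151) = 0.04712 × 54.8 × 0.8982 = 2.319 mg/L.
x_c = v t_c = 0.793 m/s × 1.151 d × 86400 s/d = 78850 m ≈ 78.9 km.

t_c ≈ 1.15 d; D_c ≈ 2.32 mg/L; x_c ≈ 78.9 km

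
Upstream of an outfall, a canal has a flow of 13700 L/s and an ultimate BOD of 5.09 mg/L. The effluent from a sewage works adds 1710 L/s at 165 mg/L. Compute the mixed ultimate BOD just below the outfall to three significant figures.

Flow-weighted mixing: C = (Q_r C_r + Q_w C_w)/(Q_r + Q_w)
= (13700×5.09 + 1710×165)/(13700 + 1710) = 351900/15410 = 22.83 mg/L.

22.8 mg/L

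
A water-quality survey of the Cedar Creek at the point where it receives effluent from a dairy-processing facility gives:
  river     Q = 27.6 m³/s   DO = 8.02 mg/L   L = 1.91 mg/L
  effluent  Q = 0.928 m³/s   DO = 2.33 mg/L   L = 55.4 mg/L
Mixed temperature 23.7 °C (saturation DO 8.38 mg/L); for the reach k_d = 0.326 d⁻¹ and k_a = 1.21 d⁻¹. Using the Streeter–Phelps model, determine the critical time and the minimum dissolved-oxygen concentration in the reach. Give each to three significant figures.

t_c ≈ 0.896 d; minimum DO ≈ 7.65 mg/L

Mixed DO = (27.6×8.02 + 0.928×2.33)/(27.6+0.928) = 223.5/28.53 = 7.835 mg/L.
Mixed L₀ = (27.6×1.91 + 0.928×55.4)/(28.53) = 104.1/28.53 = 3.650 mg/L.
Initial deficit D₀ = C_s − DO₀ = 8.38 − 7.835 = 0.5451 mg/L.
t_c = (1/0.8840) ln[(1.21/0.326)(1 − 0.5451×0.8840/(0.326×3.650))] = 1.131 × ln(2.209) = 0.8963 d.
D_c = (0.326/1.21) × 3.650 × e^(−0.326×0.8963) = 0.2694 × 3.650 × 0.7466 = 0.7342 mg/L.
Minimum DO = 8.38 − 0.7342 = 7.646 mg/L.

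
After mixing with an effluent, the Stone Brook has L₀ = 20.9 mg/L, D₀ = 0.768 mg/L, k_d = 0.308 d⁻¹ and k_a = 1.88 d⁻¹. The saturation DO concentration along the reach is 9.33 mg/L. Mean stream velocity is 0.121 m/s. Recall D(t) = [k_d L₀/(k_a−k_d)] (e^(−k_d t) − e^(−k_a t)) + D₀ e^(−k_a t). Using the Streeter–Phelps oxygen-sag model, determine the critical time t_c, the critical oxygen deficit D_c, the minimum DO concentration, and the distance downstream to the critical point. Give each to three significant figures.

t_c ≈ 1.02 d; D_c ≈ 2.50 mg/L; min DO ≈ 6.83 mg/L; x_c ≈ 10.6 km

t_c = [1/(k_a−k_d)] ln[(k_a/k_d)(1 − D₀(k_a−k_d)/(k_d L₀))]
= [1/(1.88−0.308)] ln[(1.88/0.308)(1 − 0.768×1.572/(0.308×20.9))]
= (1/1.572) ln[6.104 × 0.8125] = 0.6361 × ln(4.959) = 0.6361 × 1.601 = 1.019 d.
D_c = (k_d/k_a) L₀ e^(−k_d t_c) = (0.308/1.88) × 20.9 × e^(−0.308×1.019) = 0.1638 × 20.9 × 0.7307 = 2.502 mg/L.
Minimum DO = C_s − D_c = 9.33 − 2.502 = 6.828 mg/L.
x_c = v t_c = 0.121 m/s × 1.019 d × 86400 s/d = 10650 m ≈ 10.6 km.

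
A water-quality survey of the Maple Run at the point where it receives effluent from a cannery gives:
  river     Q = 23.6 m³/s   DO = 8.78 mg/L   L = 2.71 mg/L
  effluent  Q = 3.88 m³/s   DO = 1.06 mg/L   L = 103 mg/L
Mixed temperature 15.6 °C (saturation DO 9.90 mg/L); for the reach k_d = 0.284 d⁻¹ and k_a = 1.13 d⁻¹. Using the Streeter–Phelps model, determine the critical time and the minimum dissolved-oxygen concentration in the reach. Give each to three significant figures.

t_c ≈ 1.05 d; minimum DO ≈ 6.75 mg/L

Mixed DO = (23.6×8.78 + 3.88×1.06)/(23.6+3.88) = 211.3/27.48 = 7.690 mg/L.
Mixed L₀ = (23.6×2.71 + 3.88×103)/(27.48) = 463.6/27.48 = 16.87 mg/L.
Initial deficit D₀ = C_s − DO₀ = 9.90 − 7.690 = 2.210 mg/L.
t_c = (1/0.8460) ln[(1.13/0.284)(1 − 2.210×0.8460/(0.284×16.87))] = 1.182 × ln(2.426) = 1.048 d.
D_c = (0.284/1.13) × 16.87 × e^(−0.284×1.048) = 0.2513 × 16.87 × 0.7426 = 3.149 mg/L.
Minimum DO = 9.90 − 3.149 = 6.751 mg/L.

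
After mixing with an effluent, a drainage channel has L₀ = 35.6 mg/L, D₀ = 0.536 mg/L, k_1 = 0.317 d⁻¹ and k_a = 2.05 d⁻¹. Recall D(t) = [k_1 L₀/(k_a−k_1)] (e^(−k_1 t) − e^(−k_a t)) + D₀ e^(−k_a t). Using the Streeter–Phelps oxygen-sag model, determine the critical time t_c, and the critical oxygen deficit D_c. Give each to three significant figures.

t_c ≈ 1.03 d; D_c ≈ 3.97 mg/L

t_c = [1/(k_a−k_1)] ln[(k_a/k_1)(1 − D₀(k_a−k_1)/(k_1 L₀))]
= [1/(2.05−0.317)] ln[(2.05/0.317)(1 − 0.536×1.733/(0.317×35.6))]
= (1/1.733) ln[6.467 × 0.9177] = 0.5770 × ln(5.935) = 0.5770 × 1.781 = 1.028 d.
D_c = (k_1/k_a) L₀ e^(−k_1 t_c) = (0.317/2.05) × 35.6 × e^(−0.317×1.028) = 0.1546 × 35.6 × 0.7220 = 3.975 mg/L.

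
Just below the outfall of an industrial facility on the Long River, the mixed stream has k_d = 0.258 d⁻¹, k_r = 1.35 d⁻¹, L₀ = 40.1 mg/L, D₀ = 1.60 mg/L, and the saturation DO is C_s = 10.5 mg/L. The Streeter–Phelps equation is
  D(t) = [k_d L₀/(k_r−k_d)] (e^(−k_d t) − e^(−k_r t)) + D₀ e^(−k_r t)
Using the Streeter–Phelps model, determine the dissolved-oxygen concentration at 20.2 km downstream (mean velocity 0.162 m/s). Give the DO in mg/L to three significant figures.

DO ≈ 5.09 mg/L

Travel time t = x/v = 20.2 km / (0.162 m/s) = 20200 m / 0.162 m/s = 124700 s = 1.443 d.
k_d L₀/(k_r−k_d) = 0.258×40.1/(1.35−0.258) = 10.35/1.092 = 9.474 mg/L.
e^(−k_d t) = e^(−0.258×1.443) = 0.6891; e^(−k_r t) = e^(−1.35×1.443) = 0.1425.
D = 9.474 × (0.6891 − 0.1425) + 1.60 × 0.1425 = 5.179 + 0.2280 = 5.407 mg/L.
DO = C_s − D = 10.5 − 5.407 = 5.093 mg/L.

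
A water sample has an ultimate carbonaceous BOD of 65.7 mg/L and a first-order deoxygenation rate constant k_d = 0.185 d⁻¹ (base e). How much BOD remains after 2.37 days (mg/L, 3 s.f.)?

L_t = L₀ e^(−k_d t) = 65.7 × e^(−0.185×2.37) = 65.7 × 0.6450 = 42.38 mg/L.

L ≈ 42.4 mg/L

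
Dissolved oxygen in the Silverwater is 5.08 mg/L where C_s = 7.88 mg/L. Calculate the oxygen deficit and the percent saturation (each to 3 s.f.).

D ≈ 2.80 mg/L; 64.5 % saturation

D = C_s − C = 7.88 − 5.08 = 2.80 mg/L.
% saturation = 5.08/7.88 × 100 = 64.5 %.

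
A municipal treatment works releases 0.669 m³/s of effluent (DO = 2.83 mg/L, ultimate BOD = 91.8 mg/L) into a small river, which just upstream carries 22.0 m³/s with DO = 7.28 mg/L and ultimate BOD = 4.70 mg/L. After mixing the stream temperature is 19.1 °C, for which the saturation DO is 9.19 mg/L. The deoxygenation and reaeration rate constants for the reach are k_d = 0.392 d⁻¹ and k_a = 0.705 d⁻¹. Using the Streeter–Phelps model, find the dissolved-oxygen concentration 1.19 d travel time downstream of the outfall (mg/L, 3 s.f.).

DO ≈ 6.53 mg/L

Mixed DO = (22.0×7.28 + 0.669×2.83)/(22.0+0.669) = 162.1/22.67 = 7.149 mg/L.
Mixed L₀ = (22.0×4.70 + 0.669×91.8)/(22.67) = 164.8/22.67 = 7.270 mg/L.
Initial deficit D₀ = C_s − DO₀ = 9.19 − 7.149 = 2.041 mg/L.
D(1.19) = [0.392×7.270/(0.705−0.392)](e^(−0.392×1.19) − e^(−0.705×1.19)) + 2.041 e^(−0.705×1.19)
= 9.106 × (0.6272 − 0.4322) + 2.041 × 0.4322 = 2.658 mg/L.
DO = 9.19 − 2.658 = 6.532 mg/L.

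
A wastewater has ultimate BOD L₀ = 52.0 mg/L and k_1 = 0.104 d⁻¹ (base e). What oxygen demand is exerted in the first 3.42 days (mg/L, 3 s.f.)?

y ≈ 15.6 mg/L

y_t = L₀(1 − e^(−k_1 t)) = 52.0 × (1 − e^(−0.104×3.42))
= 52.0 × (1 − 0.7007) = 52.0 × 0.2993 = 15.56 mg/L.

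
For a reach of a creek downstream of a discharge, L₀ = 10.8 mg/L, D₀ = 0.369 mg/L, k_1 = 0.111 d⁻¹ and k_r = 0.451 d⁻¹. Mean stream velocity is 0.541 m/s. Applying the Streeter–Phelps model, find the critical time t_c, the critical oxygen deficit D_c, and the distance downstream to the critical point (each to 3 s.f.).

t_c ≈ 3.80 d; D_c ≈ 1.74 mg/L; x_c ≈ 178 km

At the critical point dD/dt = 0, so k_1 L₀ e^(−k_1 t) = k_r D. Substituting D(t) from the Streeter–Phelps equation and solving for t gives
t_c = ln[(k_r/k_1)(1 − D₀(k_r−k_1)/(k_1 L₀))] / (k_r−k_1).
Here k_r−k_1 = 0.3400 d⁻¹ and 1 − D₀(k_r−k_1)/(k_1 L₀) = 1 − 0.369×0.3400/(0.111×10.8) = 0.8953, so
t_c = ln(4.063 × 0.8953) / 0.3400 = 1.291 / 0.3400 = 3.798 d.
L(t_c) = L₀ e^(−k_1 t_c) = 10.8 × 0.6560 = 7.085 mg/L, and at the critical point k_r D_c = k_1 L, so D_c = (0.111/0.451) × 7.085 = 1.744 mg/L.
x_c = v t_c = 0.541 m/s × 3.798 d × 86400 s/d = 177500 m ≈ 178 km.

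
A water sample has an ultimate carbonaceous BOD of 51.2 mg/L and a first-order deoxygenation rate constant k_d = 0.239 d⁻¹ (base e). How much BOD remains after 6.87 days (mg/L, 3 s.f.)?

L ≈ 9.91 mg/L

L_t = L₀ e^(−k_d t) = 51.2 × e^(−0.239×6.87) = 51.2 × 0.1936 = 9.913 mg/L.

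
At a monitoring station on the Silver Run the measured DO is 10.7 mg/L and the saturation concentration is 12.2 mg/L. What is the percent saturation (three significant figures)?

% saturation = C/C_s × 100 = 10.7/12.2 × 100 = 87.7 %.

87.7 % saturation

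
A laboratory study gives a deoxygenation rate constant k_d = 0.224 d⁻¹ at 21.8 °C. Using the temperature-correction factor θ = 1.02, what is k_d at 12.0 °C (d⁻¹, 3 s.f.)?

k_d(T₂) = k_d(T₁) · θ^(T₂−T₁) = 0.224 × 1.02^(12.0−21.8)
= 0.224 × 1.02^-9.80 = 0.224 × 0.8236 = 0.1845 d⁻¹.

k_d ≈ 0.184 d⁻¹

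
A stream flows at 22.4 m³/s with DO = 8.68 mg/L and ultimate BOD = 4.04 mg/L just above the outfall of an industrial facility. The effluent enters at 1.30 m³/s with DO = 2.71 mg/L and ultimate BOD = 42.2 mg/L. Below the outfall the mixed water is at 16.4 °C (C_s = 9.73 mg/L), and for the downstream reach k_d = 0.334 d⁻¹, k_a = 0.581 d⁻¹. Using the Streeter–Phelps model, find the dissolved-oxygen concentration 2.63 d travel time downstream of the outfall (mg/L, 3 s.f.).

DO ≈ 7.79 mg/L

Mixed DO = (22.4×8.68 + 1.30×2.71)/(22.4+1.30) = 198.0/23.70 = 8.353 mg/L.
Mixed L₀ = (22.4×4.04 + 1.30×42.2)/(23.70) = 145.4/23.70 = 6.133 mg/L.
Initial deficit D₀ = C_s − DO₀ = 9.73 − 8.353 = 1.377 mg/L.
D(2.63) = [0.334×6.133/(0.581−0.334)](e^(−0.334×2.63) − e^(−0.581×2.63)) + 1.377 e^(−0.581×2.63)
= 8.293 × (0.4154 − 0.2170) + 1.377 × 0.2170 = 1.945 mg/L.
DO = 9.73 − 1.945 = 7.785 mg/L.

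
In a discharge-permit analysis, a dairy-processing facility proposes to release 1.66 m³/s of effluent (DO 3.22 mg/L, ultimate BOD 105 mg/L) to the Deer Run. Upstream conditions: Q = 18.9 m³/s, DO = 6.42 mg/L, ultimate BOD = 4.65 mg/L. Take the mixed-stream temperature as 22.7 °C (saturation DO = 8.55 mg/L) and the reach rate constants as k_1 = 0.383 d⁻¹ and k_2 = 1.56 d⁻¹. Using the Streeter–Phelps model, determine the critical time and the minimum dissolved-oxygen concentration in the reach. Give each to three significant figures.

Mixed DO = (18.9×6.42 + 1.66×3.22)/(18.9+1.66) = 126.7/20.56 = 6.162 mg/L.
Mixed L₀ = (18.9×4.65 + 1.66×105)/(20.56) = 262.2/20.56 = 12.75 mg/L.
Initial deficit D₀ = C_s − DO₀ = 8.55 − 6.162 = 2.388 mg/L.
t_c = (1/1.177) ln[(1.56/0.383)(1 − 2.388×1.177/(0.383×12.75))] = 0.8496 × ln(1.729) = 0.4651 d.
D_c = (0.383/1.56) × 12.75 × e^(−0.383×0.4651) = 0.2455 × 12.75 × 0.8368 = 2.620 mg/L.
Minimum DO = 8.55 − 2.620 = 5.930 mg/L.

t_c ≈ 0.465 d; minimum DO ≈ 5.93 mg/L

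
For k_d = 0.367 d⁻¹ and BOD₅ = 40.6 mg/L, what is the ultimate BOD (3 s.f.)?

BOD₅ = L₀(1 − e^(−5k_d)) ⇒ L₀ = BOD₅ / (1 − e^(−5×0.367))
= 40.6 / (1 − 0.1596) = 40.6 / 0.8404 = 48.31 mg/L.

L₀ ≈ 48.3 mg/L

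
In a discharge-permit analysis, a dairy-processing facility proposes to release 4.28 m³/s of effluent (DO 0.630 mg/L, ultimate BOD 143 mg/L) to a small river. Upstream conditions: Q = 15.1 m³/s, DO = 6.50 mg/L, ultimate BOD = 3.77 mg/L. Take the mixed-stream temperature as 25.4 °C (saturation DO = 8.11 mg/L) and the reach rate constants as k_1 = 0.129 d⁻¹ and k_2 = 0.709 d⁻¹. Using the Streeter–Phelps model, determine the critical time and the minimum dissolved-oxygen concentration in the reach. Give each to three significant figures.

t_c ≈ 2.12 d; minimum DO ≈ 3.33 mg/L

Mixed DO = (15.1×6.50 + 4.28×0.630)/(15.1+4.28) = 100.8/19.38 = 5.204 mg/L.
Mixed L₀ = (15.1×3.77 + 4.28×143)/(19.38) = 669.0/19.38 = 34.52 mg/L.
Initial deficit D₀ = C_s − DO₀ = 8.11 − 5.204 = 2.906 mg/L.
t_c = (1/0.5800) ln[(0.709/0.129)(1 − 2.906×0.5800/(0.129×34.52))] = 1.724 × ln(3.415) = 2.118 d.
D_c = (0.129/0.709) × 34.52 × e^(−0.129×2.118) = 0.1819 × 34.52 × 0.7609 = 4.779 mg/L.
Minimum DO = 8.11 − 4.779 = 3.331 mg/L.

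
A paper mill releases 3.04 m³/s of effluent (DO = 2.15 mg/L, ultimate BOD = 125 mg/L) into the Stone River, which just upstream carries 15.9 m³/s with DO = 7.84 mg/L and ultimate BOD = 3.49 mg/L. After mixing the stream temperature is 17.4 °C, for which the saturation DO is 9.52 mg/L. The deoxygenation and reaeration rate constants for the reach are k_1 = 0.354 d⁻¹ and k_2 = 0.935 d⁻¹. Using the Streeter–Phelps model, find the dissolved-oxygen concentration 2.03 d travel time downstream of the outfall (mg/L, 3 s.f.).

DO ≈ 4.40 mg/L

Mixed DO = (15.9×7.84 + 3.04×2.15)/(15.9+3.04) = 131.2/18.94 = 6.927 mg/L.
Mixed L₀ = (15.9×3.49 + 3.04×125)/(18.94) = 435.5/18.94 = 22.99 mg/L.
Initial deficit D₀ = C_s − DO₀ = 9.52 − 6.927 = 2.593 mg/L.
D(2.03) = [0.354×22.99/(0.935−0.354)](e^(−0.354×2.03) − e^(−0.935×2.03)) + 2.593 e^(−0.935×2.03)
= 14.01 × (0.4874 − 0.1499) + 2.593 × 0.1499 = 5.118 mg/L.
DO = 9.52 − 5.118 = 4.402 mg/L.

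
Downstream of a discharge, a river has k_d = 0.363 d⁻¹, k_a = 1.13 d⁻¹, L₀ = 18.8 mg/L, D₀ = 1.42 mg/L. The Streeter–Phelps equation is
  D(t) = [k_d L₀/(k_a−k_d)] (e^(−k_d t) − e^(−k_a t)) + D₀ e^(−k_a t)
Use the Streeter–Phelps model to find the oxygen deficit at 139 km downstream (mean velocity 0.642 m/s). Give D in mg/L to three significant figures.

D ≈ 3.14 mg/L

Travel time t = x/v = 139 km / (0.642 m/s) = 139000 m / 0.642 m/s = 216500 s = 2.506 d.
k_d L₀/(k_a−k_d) = 0.363×18.8/(1.13−0.363) = 6.824/0.7670 = 8.898 mg/L.
e^(−k_d t) = e^(−0.363×2.506) = 0.4027; e^(−k_a t) = e^(−1.13×2.506) = 0.05891.
D = 8.898 × (0.4027 − 0.05891) + 1.42 × 0.05891 = 3.059 + 0.08366 = 3.142 mg/L.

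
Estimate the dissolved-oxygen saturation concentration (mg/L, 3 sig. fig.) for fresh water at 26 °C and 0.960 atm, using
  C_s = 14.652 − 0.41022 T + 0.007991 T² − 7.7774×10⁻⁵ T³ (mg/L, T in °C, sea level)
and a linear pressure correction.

At sea level: C_s = 14.652 − 0.41022×26 + 0.007991×26² − 7.7774×10⁻⁵×26³ = 8.021 mg/L.
Pressure correction: C_s' = 8.021 × 0.960 = 7.700 mg/L.

C_s ≈ 7.70 mg/L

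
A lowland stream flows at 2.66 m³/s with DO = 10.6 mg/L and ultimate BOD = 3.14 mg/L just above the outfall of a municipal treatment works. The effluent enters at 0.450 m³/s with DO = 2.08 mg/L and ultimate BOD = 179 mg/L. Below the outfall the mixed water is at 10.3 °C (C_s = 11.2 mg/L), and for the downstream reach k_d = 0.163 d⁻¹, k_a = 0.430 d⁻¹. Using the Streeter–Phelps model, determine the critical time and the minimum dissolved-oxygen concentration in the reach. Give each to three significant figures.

t_c ≈ 3.22 d; minimum DO ≈ 4.79 mg/L

Mixed DO = (2.66×10.6 + 0.450×2.08)/(2.66+0.450) = 29.13/3.110 = 9.367 mg/L.
Mixed L₀ = (2.66×3.14 + 0.450×179)/(3.110) = 88.90/3.110 = 28.59 mg/L.
Initial deficit D₀ = C_s − DO₀ = 11.2 − 9.367 = 1.833 mg/L.
t_c = (1/0.2670) ln[(0.430/0.163)(1 − 1.833×0.2670/(0.163×28.59))] = 3.745 × ln(2.361) = 3.218 d.
D_c = (0.163/0.430) × 28.59 × e^(−0.163×3.218) = 0.3791 × 28.59 × 0.5919 = 6.414 mg/L.
Minimum DO = 11.2 − 6.414 = 4.786 mg/L.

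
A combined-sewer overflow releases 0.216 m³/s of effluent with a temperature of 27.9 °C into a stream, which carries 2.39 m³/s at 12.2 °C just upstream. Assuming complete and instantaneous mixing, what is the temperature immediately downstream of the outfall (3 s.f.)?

Flow-weighted mixing: C = (Q_r C_r + Q_w C_w)/(Q_r + Q_w)
= (2.39×12.2 + 0.216×27.9)/(2.39 + 0.216) = 35.18/2.606 = 13.50 °C.

13.5 °C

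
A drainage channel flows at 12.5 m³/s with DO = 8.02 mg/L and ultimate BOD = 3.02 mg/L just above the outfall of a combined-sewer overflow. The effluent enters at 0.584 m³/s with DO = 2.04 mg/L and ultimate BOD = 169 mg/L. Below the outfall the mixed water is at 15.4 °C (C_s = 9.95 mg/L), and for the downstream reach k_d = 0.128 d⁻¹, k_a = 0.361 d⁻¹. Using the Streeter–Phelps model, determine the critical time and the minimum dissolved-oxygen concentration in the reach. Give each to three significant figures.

t_c ≈ 2.37 d; minimum DO ≈ 7.22 mg/L

Mixed DO = (12.5×8.02 + 0.584×2.04)/(12.5+0.584) = 101.4/13.08 = 7.753 mg/L.
Mixed L₀ = (12.5×3.02 + 0.584×169)/(13.08) = 136.4/13.08 = 10.43 mg/L.
Initial deficit D₀ = C_s − DO₀ = 9.95 − 7.753 = 2.197 mg/L.
t_c = (1/0.2330) ln[(0.361/0.128)(1 − 2.197×0.2330/(0.128×10.43))] = 4.292 × ln(1.739) = 2.374 d.
D_c = (0.128/0.361) × 10.43 × e^(−0.128×2.374) = 0.3546 × 10.43 × 0.7379 = 2.729 mg/L.
Minimum DO = 9.95 − 2.729 = 7.221 mg/L.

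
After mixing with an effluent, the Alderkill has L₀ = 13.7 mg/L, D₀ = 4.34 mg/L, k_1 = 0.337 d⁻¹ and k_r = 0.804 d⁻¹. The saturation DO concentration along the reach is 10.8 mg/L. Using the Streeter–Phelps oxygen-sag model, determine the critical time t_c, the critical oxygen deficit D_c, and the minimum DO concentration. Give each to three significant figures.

With k_r/k_1 = 2.386 and 1 − D₀(k_r−k_1)/(k_1 L₀) = 0.5610,
t_c = ln(2.386 × 0.5610) / (0.804 − 0.337) = ln(1.338) / 0.4670 = 0.2915/0.4670 = 0.6242 d.
D_c = (k_1/k_r) L₀ e^(−k_1 t_c) = (0.337/0.804) × 13.7 × e^(−0.337×0.6242) = 0.4192 × 13.7 × 0.8103 = 4.653 mg/L.
Minimum DO = C_s − D_c = 10.8 − 4.653 = 6.147 mg/L.

t_c ≈ 0.624 d; D_c ≈ 4.65 mg/L; min DO ≈ 6.15 mg/L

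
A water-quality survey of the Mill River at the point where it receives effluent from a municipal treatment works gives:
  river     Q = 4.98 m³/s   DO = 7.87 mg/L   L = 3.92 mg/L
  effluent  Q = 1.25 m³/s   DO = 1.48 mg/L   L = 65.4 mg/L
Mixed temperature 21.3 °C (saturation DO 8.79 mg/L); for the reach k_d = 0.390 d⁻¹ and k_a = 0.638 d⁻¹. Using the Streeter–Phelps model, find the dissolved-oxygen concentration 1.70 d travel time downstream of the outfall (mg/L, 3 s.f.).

DO ≈ 3.51 mg/L

Mixed DO = (4.98×7.87 + 1.25×1.48)/(4.98+1.25) = 41.04/6.230 = 6.588 mg/L.
Mixed L₀ = (4.98×3.92 + 1.25×65.4)/(6.230) = 101.3/6.230 = 16.26 mg/L.
Initial deficit D₀ = C_s − DO₀ = 8.79 − 6.588 = 2.202 mg/L.
D(1.70) = [0.390×16.26/(0.638−0.390)](e^(−0.390×1.70) − e^(−0.638×1.70)) + 2.202 e^(−0.638×1.70)
= 25.56 × (0.5153 − 0.3380) + 2.202 × 0.3380 = 5.276 mg/L.
DO = 8.79 − 5.276 = 3.514 mg/L.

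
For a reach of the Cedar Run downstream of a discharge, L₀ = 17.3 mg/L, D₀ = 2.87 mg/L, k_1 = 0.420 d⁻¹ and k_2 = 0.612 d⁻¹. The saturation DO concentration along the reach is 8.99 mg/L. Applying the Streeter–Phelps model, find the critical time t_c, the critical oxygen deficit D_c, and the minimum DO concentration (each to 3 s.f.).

t_c ≈ 1.55 d; D_c ≈ 6.19 mg/L; min DO ≈ 2.80 mg/L

At the critical point dD/dt = 0, so k_1 L₀ e^(−k_1 t) = k_2 D. Substituting D(t) from the Streeter–Phelps equation and solving for t gives
t_c = ln[(k_2/k_1)(1 − D₀(k_2−k_1)/(k_1 L₀))] / (k_2−k_1).
Here k_2−k_1 = 0.1920 d⁻¹ and 1 − D₀(k_2−k_1)/(k_1 L₀) = 1 − 2.87×0.1920/(0.420×17.3) = 0.9242, so
t_c = ln(1.457 × 0.9242) / 0.1920 = 0.2976 / 0.1920 = 1.550 d.
L(t_c) = L₀ e^(−k_1 t_c) = 17.3 × 0.5215 = 9.022 mg/L, and at the critical point k_2 D_c = k_1 L, so D_c = (0.420/0.612) × 9.022 = 6.192 mg/L.
Minimum DO = C_s − D_c = 8.99 − 6.192 = 2.798 mg/L.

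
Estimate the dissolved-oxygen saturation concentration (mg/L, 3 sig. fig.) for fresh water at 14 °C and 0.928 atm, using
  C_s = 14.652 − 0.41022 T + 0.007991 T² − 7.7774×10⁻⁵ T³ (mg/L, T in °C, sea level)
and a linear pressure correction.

At sea level: C_s = 14.652 − 0.41022×14 + 0.007991×14² − 7.7774×10⁻⁵×14³ = 10.26 mg/L.
Pressure correction: C_s' = 10.26 × 0.928 = 9.523 mg/L.

C_s ≈ 9.52 mg/L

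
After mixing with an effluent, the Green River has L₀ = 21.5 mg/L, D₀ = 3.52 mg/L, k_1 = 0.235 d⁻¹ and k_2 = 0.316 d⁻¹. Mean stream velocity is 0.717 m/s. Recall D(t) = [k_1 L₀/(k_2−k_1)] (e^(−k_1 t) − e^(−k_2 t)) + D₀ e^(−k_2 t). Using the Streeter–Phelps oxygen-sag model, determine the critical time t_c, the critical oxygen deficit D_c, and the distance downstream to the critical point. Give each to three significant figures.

t_c = [1/(k_2−k_1)] ln[(k_2/k_1)(1 − D₀(k_2−k_1)/(k_1 L₀))]
= [1/(0.316−0.235)] ln[(0.316/0.235)(1 − 3.52×0.08100/(0.235×21.5))]
= (1/0.08100) ln[1.345 × 0.9436] = 12.35 × ln(1.269) = 12.35 × 0.2381 = 2.939 d.
L(t_c) = L₀ e^(−k_1 t_c) = 21.5 × 0.5012 = 10.78 mg/L, and at the critical point k_2 D_c = k_1 L, so D_c = (0.235/0.316) × 10.78 = 8.014 mg/L.
x_c = v t_c = 0.717 m/s × 2.939 d × 86400 s/d = 182100 m ≈ 182 km.

t_c ≈ 2.94 d; D_c ≈ 8.01 mg/L; x_c ≈ 182 km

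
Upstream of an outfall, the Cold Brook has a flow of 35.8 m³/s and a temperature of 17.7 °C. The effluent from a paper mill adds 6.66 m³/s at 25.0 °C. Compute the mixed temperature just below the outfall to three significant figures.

Flow-weighted mixing: C = (Q_r C_r + Q_w C_w)/(Q_r + Q_w)
= (35.8×17.7 + 6.66×25.0)/(35.8 + 6.66) = 800.2/42.46 = 18.85 °C.

18.8 °C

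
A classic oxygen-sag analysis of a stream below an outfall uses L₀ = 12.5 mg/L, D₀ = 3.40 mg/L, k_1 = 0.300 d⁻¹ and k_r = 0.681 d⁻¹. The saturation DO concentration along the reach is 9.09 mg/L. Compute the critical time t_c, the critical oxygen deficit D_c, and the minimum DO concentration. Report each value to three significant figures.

t_c = [1/(k_r−k_1)] ln[(k_r/k_1)(1 − D₀(k_r−k_1)/(k_1 L₀))]
= [1/(0.681−0.300)] ln[(0.681/0.300)(1 − 3.40×0.3810/(0.300×12.5))]
= (1/0.3810) ln[2.270 × 0.6546] = 2.625 × ln(1.486) = 2.625 × 0.3960 = 1.039 d.
L(t_c) = L₀ e^(−k_1 t_c) = 12.5 × 0.7321 = 9.152 mg/L, and at the critical point k_r D_c = k_1 L, so D_c = (0.300/0.681) × 9.152 = 4.032 mg/L.
Minimum DO = C_s − D_c = 9.09 − 4.032 = 5.058 mg/L.

t_c ≈ 1.04 d; D_c ≈ 4.03 mg/L; min DO ≈ 5.06 mg/L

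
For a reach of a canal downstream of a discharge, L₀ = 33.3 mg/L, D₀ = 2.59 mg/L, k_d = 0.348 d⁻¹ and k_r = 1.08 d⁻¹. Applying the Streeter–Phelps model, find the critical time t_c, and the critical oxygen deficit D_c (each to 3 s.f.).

t_c ≈ 1.30 d; D_c ≈ 6.82 mg/L

t_c = [1/(k_r−k_d)] ln[(k_r/k_d)(1 − D₀(k_r−k_d)/(k_d L₀))]
= [1/(1.08−0.348)] ln[(1.08/0.348)(1 − 2.59×0.7320/(0.348×33.3))]
= (1/0.7320) ln[3.103 × 0.8364] = 1.366 × ln(2.596) = 1.366 × 0.9539 = 1.303 d.
L(t_c) = L₀ e^(−k_d t_c) = 33.3 × 0.6354 = 21.16 mg/L, and at the critical point k_r D_c = k_d L, so D_c = (0.348/1.08) × 21.16 = 6.818 mg/L.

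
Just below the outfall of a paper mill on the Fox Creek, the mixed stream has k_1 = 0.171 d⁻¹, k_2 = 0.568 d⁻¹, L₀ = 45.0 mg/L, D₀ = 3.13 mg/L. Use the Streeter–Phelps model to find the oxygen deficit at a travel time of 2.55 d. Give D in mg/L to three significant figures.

D ≈ 8.71 mg/L

k_1 L₀/(k_2−k_1) = 0.171×45.0/(0.568−0.171) = 7.695/0.3970 = 19.38 mg/L.
e^(−k_1 t) = e^(−0.171×2.550) = 0.6466; e^(−k_2 t) = e^(−0.568×2.550) = 0.2349.
D = 19.38 × (0.6466 − 0.2349) + 3.13 × 0.2349 = 7.979 + 0.7354 = 8.714 mg/L.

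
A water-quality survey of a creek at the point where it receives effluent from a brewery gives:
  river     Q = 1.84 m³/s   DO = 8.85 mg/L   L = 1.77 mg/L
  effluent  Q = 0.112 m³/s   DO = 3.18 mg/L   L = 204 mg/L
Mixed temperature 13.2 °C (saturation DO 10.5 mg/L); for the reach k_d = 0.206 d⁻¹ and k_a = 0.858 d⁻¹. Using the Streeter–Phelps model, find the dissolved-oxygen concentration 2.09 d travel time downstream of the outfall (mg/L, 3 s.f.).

Mixed DO = (1.84×8.85 + 0.112×3.18)/(1.84+0.112) = 16.64/1.952 = 8.525 mg/L.
Mixed L₀ = (1.84×1.77 + 0.112×204)/(1.952) = 26.10/1.952 = 13.37 mg/L.
Initial deficit D₀ = C_s − DO₀ = 10.5 − 8.525 = 1.975 mg/L.
D(2.09) = [0.206×13.37/(0.858−0.206)](e^(−0.206×2.09) − e^(−0.858×2.09)) + 1.975 e^(−0.858×2.09)
= 4.225 × (0.6502 − 0.1664) + 1.975 × 0.1664 = 2.373 mg/L.
DO = 10.5 − 2.373 = 8.127 mg/L.

DO ≈ 8.13 mg/L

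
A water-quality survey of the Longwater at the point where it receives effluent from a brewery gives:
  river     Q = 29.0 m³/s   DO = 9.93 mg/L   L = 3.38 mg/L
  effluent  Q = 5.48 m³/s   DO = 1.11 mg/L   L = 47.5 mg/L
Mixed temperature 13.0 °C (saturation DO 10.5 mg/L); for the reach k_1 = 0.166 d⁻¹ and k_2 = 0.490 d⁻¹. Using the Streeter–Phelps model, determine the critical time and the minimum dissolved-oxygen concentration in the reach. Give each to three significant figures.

t_c ≈ 1.91 d; minimum DO ≈ 7.94 mg/L

Mixed DO = (29.0×9.93 + 5.48×1.11)/(29.0+5.48) = 294.1/34.48 = 8.528 mg/L.
Mixed L₀ = (29.0×3.38 + 5.48×47.5)/(34.48) = 358.3/34.48 = 10.39 mg/L.
Initial deficit D₀ = C_s − DO₀ = 10.5 − 8.528 = 1.972 mg/L.
t_c = (1/0.3240) ln[(0.490/0.166)(1 − 1.972×0.3240/(0.166×10.39))] = 3.086 × ln(1.859) = 1.913 d.
D_c = (0.166/0.490) × 10.39 × e^(−0.166×1.913) = 0.3388 × 10.39 × 0.7279 = 2.563 mg/L.
Minimum DO = 10.5 − 2.563 = 7.937 mg/L.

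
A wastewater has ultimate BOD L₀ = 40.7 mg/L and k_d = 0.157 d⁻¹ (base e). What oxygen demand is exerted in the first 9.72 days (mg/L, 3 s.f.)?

y ≈ 31.9 mg/L

y_t = L₀(1 − e^(−k_d t)) = 40.7 × (1 − e^(−0.157×9.72))
= 40.7 × (1 − 0.2174) = 40.7 × 0.7826 = 31.85 mg/L.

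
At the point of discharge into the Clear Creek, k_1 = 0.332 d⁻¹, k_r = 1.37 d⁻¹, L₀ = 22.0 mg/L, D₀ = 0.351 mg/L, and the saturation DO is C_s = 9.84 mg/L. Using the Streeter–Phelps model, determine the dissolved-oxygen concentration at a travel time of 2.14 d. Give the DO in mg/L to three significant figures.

k_1 L₀/(k_r−k_1) = 0.332×22.0/(1.37−0.332) = 7.304/1.038 = 7.037 mg/L.
e^(−k_1 t) = e^(−0.332×2.140) = 0.4914; e^(−k_r t) = e^(−1.37×2.140) = 0.05330.
D = 7.037 × (0.4914 − 0.05330) + 0.351 × 0.05330 = 3.083 + 0.01871 = 3.101 mg/L.
DO = C_s − D = 9.84 − 3.101 = 6.739 mg/L.

DO ≈ 6.74 mg/L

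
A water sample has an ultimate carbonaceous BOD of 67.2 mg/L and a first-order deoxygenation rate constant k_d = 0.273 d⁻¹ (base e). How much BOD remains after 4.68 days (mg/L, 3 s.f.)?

L_t = L₀ e^(−k_d t) = 67.2 × e^(−0.273×4.68) = 67.2 × 0.2787 = 18.73 mg/L.

L ≈ 18.7 mg/L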